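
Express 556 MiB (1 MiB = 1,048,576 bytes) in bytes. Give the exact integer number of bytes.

583,008,256 bytes

556 × 1,048,576 = 583,008,256 bytes  (1 MiB = 2^20 bytes)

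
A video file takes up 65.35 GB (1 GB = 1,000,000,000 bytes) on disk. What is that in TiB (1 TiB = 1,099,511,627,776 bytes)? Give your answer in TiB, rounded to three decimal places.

65.35 GB × 1,000,000,000 bytes/GB = 65,350,000,000 bytes
1 TiB = 1,099,511,627,776 bytes
65,350,000,000 / 1,099,511,627,776 = 0.059 TiB

0.059 TiB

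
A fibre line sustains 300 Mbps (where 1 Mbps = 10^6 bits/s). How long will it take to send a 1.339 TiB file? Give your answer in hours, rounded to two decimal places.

1.339 TiB = 1,472,246,069,592.064 bytes = 11,777,968,556,736.512 bits
300 Mbps = 300,000,000 bits/s
time = 11,777,968,556,736.512 / 300,000,000 = 39,259.8952 s
39,259.8952 s / 3600 = 10.91 hours

10.91 hours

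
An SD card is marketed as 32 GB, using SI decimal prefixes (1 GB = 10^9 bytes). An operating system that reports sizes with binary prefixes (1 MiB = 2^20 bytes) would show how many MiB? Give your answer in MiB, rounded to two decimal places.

32 GB = 32 × 10^9 bytes = 32,000,000,000 bytes
1 MiB = 2^20 bytes = 1,048,576 bytes
32,000,000,000 / 1,048,576 = 30,517.58 MiB

30,517.58 MiB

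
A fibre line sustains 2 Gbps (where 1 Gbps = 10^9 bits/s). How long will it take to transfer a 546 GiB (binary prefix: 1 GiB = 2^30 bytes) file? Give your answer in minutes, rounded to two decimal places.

546 GiB = 586,263,035,904 bytes = 4,690,104,287,232 bits
2 Gbps = 2,000,000,000 bits/s
time = 4,690,104,287,232 / 2,000,000,000 = 2,345.052 s
2,345.052 s / 60 = 39.08 minutes

39.08 minutes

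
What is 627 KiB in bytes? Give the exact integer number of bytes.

627 × 1,024 = 642,048 bytes  (1 KiB = 2^10 bytes)

642,048 bytes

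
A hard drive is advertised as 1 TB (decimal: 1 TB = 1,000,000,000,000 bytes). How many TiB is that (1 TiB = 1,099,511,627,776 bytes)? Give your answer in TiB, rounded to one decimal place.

0.9 TiB

1 TB = 1 × 10^12 bytes = 1,000,000,000,000 bytes
1 TiB = 1,099,511,627,776 bytes
1,000,000,000,000 / 1,099,511,627,776 = 0.9 TiB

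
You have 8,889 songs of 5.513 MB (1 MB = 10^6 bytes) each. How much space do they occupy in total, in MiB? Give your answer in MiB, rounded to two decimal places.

46,734.86 MiB

Total = 8,889 × 5.513 MB = 49005.057 MB
= 49005.057 × 1,000,000 bytes = 49,005,057,000 bytes
1 MiB = 1,048,576 bytes
49,005,057,000 / 1,048,576 = 46,734.86 MiB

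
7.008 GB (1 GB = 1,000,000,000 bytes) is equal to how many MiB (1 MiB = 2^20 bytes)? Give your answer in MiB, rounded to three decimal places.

7.008 GB = 7.008 × 10^9 bytes = 7,008,000,000 bytes
1 MiB = 2^20 bytes = 1,048,576 bytes
7,008,000,000 / 1,048,576 = 6,683.350 MiB

6,683.350 MiB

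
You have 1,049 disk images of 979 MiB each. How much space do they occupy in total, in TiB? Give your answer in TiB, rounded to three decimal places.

0.979 TiB

Total = 1,049 × 979 MiB = 1,026,971 MiB
= 1,026,971 × 1,048,576 bytes = 1,076,857,143,296 bytes
1 TiB = 1,099,511,627,776 bytes
1,076,857,143,296 / 1,099,511,627,776 = 0.979 TiB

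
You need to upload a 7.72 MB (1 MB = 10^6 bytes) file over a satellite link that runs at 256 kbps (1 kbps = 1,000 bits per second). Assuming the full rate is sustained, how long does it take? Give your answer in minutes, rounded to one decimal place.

4.0 minutes

7.72 MB = 7,720,000 bytes = 61,760,000 bits
256 kbps = 256,000 bits/s
time = 61,760,000 / 256,000 = 241.25 s
241.25 s / 60 = 4.0 minutes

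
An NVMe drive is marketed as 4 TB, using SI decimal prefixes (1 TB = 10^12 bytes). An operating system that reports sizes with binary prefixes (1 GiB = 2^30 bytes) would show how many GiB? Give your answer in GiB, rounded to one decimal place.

4 TB × 1,000,000,000,000 bytes/TB = 4,000,000,000,000 bytes
1 GiB = 2^30 bytes = 1,073,741,824 bytes
4,000,000,000,000 / 1,073,741,824 = 3,725.3 GiB

3,725.3 GiB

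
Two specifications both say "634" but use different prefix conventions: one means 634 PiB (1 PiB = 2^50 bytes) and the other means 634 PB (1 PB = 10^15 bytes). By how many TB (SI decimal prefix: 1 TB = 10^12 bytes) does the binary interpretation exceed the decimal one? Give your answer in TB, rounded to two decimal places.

634 PiB = 634 × 1,125,899,906,842,624 = 713,820,540,938,223,616 bytes
634 PB = 634 × 1,000,000,000,000,000 = 634,000,000,000,000,000 bytes
difference = 79,820,540,938,223,616 bytes
79,820,540,938,223,616 / 1,000,000,000,000 = 79,820.54 TB

79,820.54 TB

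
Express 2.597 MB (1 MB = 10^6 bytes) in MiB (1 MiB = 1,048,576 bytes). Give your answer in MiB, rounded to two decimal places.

2.597 MB × 1,000,000 bytes/MB = 2,597,000 bytes
1 MiB = 2^20 bytes = 1,048,576 bytes
2,597,000 / 1,048,576 = 2.48 MiB

2.48 MiB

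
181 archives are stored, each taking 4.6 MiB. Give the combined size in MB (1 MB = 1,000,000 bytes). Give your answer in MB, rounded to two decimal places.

873.04 MB

Total = 181 × 4.6 MiB = 832.6 MiB
= 832.6 × 1,048,576 bytes = 873,044,377.6 bytes
1 MB = 1,000,000 bytes
873,044,377.6 / 1,000,000 = 873.04 MB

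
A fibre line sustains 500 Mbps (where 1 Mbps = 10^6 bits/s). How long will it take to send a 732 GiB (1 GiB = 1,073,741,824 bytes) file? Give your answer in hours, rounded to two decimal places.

732 GiB = 785,979,015,168 bytes = 6,287,832,121,344 bits
500 Mbps = 500,000,000 bits/s
time = 6,287,832,121,344 / 500,000,000 = 12,575.6642 s
12,575.6642 s / 3600 = 3.49 hours

3.49 hours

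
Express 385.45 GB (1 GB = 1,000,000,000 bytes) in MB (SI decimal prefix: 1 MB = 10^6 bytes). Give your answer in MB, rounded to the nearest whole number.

385,450 MB

385.45 GB = 385.45 × 10^9 bytes = 385,450,000,000 bytes
1 MB = 10^6 bytes = 1,000,000 bytes
385,450,000,000 / 1,000,000 = 385,450 MB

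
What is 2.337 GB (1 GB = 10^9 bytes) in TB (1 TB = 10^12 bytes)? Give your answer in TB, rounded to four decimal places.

2.337 GB × 1,000,000,000 bytes/GB = 2,337,000,000 bytes
1 TB = 10^12 bytes = 1,000,000,000,000 bytes
2,337,000,000 / 1,000,000,000,000 = 0.0023 TB

0.0023 TB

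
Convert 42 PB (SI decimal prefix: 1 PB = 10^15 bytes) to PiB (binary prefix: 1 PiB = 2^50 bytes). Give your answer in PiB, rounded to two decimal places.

37.30 PiB

42 PB = 42 × 10^15 bytes = 42,000,000,000,000,000 bytes
1 PiB = 1,125,899,906,842,624 bytes
42,000,000,000,000,000 / 1,125,899,906,842,624 = 37.30 PiB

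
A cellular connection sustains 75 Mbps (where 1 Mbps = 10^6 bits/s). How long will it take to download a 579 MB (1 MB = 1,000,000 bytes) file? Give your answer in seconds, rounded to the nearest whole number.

579 MB = 579,000,000 bytes = 4,632,000,000 bits
75 Mbps = 75,000,000 bits/s
time = 4,632,000,000 / 75,000,000 = 62 s

62 seconds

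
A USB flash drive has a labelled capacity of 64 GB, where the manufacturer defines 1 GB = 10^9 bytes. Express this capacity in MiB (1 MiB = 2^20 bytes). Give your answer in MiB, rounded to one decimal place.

64 GB = 64 × 10^9 bytes = 64,000,000,000 bytes
1 MiB = 1,048,576 bytes
64,000,000,000 / 1,048,576 = 61,035.2 MiB

61,035.2 MiB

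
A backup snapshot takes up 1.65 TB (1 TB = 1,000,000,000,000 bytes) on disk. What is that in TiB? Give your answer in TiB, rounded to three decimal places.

1.65 TB = 1.65 × 10^12 bytes = 1,650,000,000,000 bytes
1 TiB = 2^40 bytes = 1,099,511,627,776 bytes
1,650,000,000,000 / 1,099,511,627,776 = 1.501 TiB

1.501 TiB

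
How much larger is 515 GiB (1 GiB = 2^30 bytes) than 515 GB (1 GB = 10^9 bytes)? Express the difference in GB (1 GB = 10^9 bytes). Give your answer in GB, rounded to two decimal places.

515 GiB = 515 × 1,073,741,824 = 552,977,039,360 bytes
515 GB = 515 × 1,000,000,000 = 515,000,000,000 bytes
difference = 37,977,039,360 bytes
37,977,039,360 / 1,000,000,000 = 37.98 GB

37.98 GB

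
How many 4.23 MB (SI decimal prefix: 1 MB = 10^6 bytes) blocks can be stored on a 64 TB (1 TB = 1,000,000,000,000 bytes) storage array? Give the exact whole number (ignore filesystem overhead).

Capacity: 64 TB = 64,000,000,000,000 bytes
Per item: 4.23 MB = 4,230,000 bytes
⌊64,000,000,000,000 / 4,230,000⌋ = 15,130,023

15,130,023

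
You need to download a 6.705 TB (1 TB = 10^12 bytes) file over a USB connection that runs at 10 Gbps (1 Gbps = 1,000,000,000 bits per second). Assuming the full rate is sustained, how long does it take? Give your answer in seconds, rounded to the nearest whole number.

6.705 TB = 6,705,000,000,000 bytes = 53,640,000,000,000 bits
10 Gbps = 10,000,000,000 bits/s
time = 53,640,000,000,000 / 10,000,000,000 = 5,364 s

5,364 seconds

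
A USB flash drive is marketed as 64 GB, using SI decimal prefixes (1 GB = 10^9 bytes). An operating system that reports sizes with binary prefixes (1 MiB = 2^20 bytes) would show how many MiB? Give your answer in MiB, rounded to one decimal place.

64 GB = 64 × 10^9 bytes = 64,000,000,000 bytes
1 MiB = 2^20 bytes = 1,048,576 bytes
64,000,000,000 / 1,048,576 = 61,035.2 MiB

61,035.2 MiB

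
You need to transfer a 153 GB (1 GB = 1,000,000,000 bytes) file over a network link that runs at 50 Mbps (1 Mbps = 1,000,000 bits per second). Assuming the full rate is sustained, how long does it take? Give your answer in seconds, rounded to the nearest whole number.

24,480 seconds

153 GB = 153,000,000,000 bytes = 1,224,000,000,000 bits
50 Mbps = 50,000,000 bits/s
time = 1,224,000,000,000 / 50,000,000 = 24,480 s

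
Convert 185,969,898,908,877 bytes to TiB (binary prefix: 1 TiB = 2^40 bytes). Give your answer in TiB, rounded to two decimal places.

169.14 TiB

185,969,898,908,877 bytes given.
1 TiB = 1,099,511,627,776 bytes
185,969,898,908,877 / 1,099,511,627,776 = 169.14 TiB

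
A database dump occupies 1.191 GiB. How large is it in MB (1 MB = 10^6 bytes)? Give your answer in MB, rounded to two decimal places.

1.191 GiB = 1.191 × 2^30 bytes = 1,278,826,512.384 bytes
1 MB = 1,000,000 bytes
1,278,826,512.384 / 1,000,000 = 1,278.83 MB

1,278.83 MB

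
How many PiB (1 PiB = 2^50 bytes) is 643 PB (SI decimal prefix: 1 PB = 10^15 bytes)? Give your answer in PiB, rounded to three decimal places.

571.099 PiB

643 PB = 643 × 10^15 bytes = 643,000,000,000,000,000 bytes
1 PiB = 2^50 bytes = 1,125,899,906,842,624 bytes
643,000,000,000,000,000 / 1,125,899,906,842,624 = 571.099 PiB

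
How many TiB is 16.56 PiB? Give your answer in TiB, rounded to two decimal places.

16,957.44 TiB

16.56 PiB × 1,125,899,906,842,624 bytes/PiB = 18,644,902,457,313,853.44 bytes
1 TiB = 2^40 bytes = 1,099,511,627,776 bytes
18,644,902,457,313,853.44 / 1,099,511,627,776 = 16,957.44 TiB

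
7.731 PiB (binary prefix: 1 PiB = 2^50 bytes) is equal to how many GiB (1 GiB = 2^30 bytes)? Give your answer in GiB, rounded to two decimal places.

8,106,541.06 GiB

7.731 PiB × 1,125,899,906,842,624 bytes/PiB = 8,704,332,179,800,326.144 bytes
1 GiB = 1,073,741,824 bytes
8,704,332,179,800,326.144 / 1,073,741,824 = 8,106,541.06 GiB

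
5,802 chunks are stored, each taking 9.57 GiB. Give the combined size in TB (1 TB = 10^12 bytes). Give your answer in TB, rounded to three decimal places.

59.620 TB

Total = 5,802 × 9.57 GiB = 55525.14 GiB
= 55525.14 × 1,073,741,824 bytes = 59,619,665,101,455.36 bytes
1 TB = 1,000,000,000,000 bytes
59,619,665,101,455.36 / 1,000,000,000,000 = 59.620 TB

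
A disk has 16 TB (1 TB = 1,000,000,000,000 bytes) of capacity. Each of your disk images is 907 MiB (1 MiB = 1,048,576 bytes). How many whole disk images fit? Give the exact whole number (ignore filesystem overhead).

16,823

Capacity: 16 TB = 16,000,000,000,000 bytes
Per item: 907 MiB = 951,058,432 bytes
⌊16,000,000,000,000 / 951,058,432⌋ = 16,823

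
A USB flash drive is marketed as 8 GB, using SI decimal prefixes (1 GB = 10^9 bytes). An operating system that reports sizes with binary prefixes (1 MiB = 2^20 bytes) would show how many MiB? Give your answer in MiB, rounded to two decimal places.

8 GB = 8 × 10^9 bytes = 8,000,000,000 bytes
1 MiB = 1,048,576 bytes
8,000,000,000 / 1,048,576 = 7,629.39 MiB

7,629.39 MiB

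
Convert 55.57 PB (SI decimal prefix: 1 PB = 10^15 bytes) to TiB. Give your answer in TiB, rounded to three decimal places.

55.57 PB = 55.57 × 10^15 bytes = 55,570,000,000,000,000 bytes
1 TiB = 1,099,511,627,776 bytes
55,570,000,000,000,000 / 1,099,511,627,776 = 50,540.621 TiB

50,540.621 TiB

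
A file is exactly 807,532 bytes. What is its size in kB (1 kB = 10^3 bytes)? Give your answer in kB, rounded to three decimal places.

807,532 bytes given.
1 kB = 10^3 bytes = 1,000 bytes
807,532 / 1,000 = 807.532 kB

807.532 kB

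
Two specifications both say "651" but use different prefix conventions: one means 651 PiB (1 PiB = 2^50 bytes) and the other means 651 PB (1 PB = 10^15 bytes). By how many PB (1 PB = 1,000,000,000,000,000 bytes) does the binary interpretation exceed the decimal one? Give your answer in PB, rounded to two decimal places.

81.96 PB

651 PiB = 651 × 1,125,899,906,842,624 = 732,960,839,354,548,224 bytes
651 PB = 651 × 1,000,000,000,000,000 = 651,000,000,000,000,000 bytes
difference = 81,960,839,354,548,224 bytes
81,960,839,354,548,224 / 1,000,000,000,000,000 = 81.96 PB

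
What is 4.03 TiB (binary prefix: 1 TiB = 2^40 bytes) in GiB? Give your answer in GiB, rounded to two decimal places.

4.03 TiB = 4.03 × 2^40 bytes = 4,431,031,859,937.28 bytes
1 GiB = 1,073,741,824 bytes
4,431,031,859,937.28 / 1,073,741,824 = 4,126.72 GiB

4,126.72 GiB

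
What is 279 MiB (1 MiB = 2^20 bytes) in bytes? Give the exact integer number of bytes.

292,552,704 bytes

279 × 1,048,576 = 292,552,704 bytes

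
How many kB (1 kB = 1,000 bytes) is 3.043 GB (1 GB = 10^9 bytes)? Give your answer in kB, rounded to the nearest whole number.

3,043,000 kB

3.043 GB × 1,000,000,000 bytes/GB = 3,043,000,000 bytes
1 kB = 10^3 bytes = 1,000 bytes
3,043,000,000 / 1,000 = 3,043,000 kB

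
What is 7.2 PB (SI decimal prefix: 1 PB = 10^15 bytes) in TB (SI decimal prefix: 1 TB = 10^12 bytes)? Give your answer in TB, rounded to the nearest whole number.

7.2 PB × 1,000,000,000,000,000 bytes/PB = 7,200,000,000,000,000 bytes
1 TB = 1,000,000,000,000 bytes
7,200,000,000,000,000 / 1,000,000,000,000 = 7,200 TB

7,200 TB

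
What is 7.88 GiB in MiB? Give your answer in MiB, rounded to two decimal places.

8,069.12 MiB

7.88 GiB = 7.88 × 2^30 bytes = 8,461,085,573.12 bytes
1 MiB = 2^20 bytes = 1,048,576 bytes
8,461,085,573.12 / 1,048,576 = 8,069.12 MiB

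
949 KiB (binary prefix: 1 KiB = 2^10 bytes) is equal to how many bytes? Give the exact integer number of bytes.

971,776 bytes

949 × 1,024 = 971,776 bytes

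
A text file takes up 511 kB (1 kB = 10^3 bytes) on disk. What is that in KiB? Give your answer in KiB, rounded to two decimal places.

499.02 KiB

511 kB × 1,000 bytes/kB = 511,000 bytes
1 KiB = 1,024 bytes
511,000 / 1,024 = 499.02 KiB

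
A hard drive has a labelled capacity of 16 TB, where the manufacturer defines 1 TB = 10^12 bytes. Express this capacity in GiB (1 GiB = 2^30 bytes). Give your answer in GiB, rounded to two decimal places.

16 TB = 16 × 10^12 bytes = 16,000,000,000,000 bytes
1 GiB = 1,073,741,824 bytes
16,000,000,000,000 / 1,073,741,824 = 14,901.16 GiB

14,901.16 GiB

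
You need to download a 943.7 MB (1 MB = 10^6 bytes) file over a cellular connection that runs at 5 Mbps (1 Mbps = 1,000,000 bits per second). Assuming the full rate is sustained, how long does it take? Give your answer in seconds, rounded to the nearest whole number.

943.7 MB = 943,700,000 bytes = 7,549,600,000 bits
5 Mbps = 5,000,000 bits/s
time = 7,549,600,000 / 5,000,000 = 1,510 s

1,510 seconds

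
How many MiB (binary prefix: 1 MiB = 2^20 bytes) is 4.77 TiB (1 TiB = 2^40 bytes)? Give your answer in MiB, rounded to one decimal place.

5,001,707.5 MiB

4.77 TiB = 4.77 × 2^40 bytes = 5,244,670,464,491.52 bytes
1 MiB = 1,048,576 bytes
5,244,670,464,491.52 / 1,048,576 = 5,001,707.5 MiB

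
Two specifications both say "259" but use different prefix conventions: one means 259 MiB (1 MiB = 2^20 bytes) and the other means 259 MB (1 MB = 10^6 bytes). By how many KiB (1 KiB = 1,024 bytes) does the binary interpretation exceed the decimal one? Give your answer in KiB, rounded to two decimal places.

259 MiB = 259 × 1,048,576 = 271,581,184 bytes
259 MB = 259 × 1,000,000 = 259,000,000 bytes
difference = 12,581,184 bytes
12,581,184 / 1,024 = 12,286.31 KiB

12,286.31 KiB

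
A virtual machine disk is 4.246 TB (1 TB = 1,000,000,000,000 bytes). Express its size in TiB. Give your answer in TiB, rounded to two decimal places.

4.246 TB × 1,000,000,000,000 bytes/TB = 4,246,000,000,000 bytes
1 TiB = 2^40 bytes = 1,099,511,627,776 bytes
4,246,000,000,000 / 1,099,511,627,776 = 3.86 TiB

3.86 TiB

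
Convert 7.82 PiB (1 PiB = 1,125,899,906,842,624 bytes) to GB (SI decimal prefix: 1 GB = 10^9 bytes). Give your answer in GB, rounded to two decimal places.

8,804,537.27 GB

7.82 PiB = 7.82 × 2^50 bytes = 8,804,537,271,509,319.68 bytes
1 GB = 1,000,000,000 bytes
8,804,537,271,509,319.68 / 1,000,000,000 = 8,804,537.27 GB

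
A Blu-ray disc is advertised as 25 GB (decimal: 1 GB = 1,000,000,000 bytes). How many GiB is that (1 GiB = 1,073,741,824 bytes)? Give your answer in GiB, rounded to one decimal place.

23.3 GiB

25 GB = 25 × 10^9 bytes = 25,000,000,000 bytes
1 GiB = 1,073,741,824 bytes
25,000,000,000 / 1,073,741,824 = 23.3 GiB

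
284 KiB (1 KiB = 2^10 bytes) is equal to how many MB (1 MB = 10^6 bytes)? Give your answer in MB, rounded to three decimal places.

0.291 MB

284 KiB × 1,024 bytes/KiB = 290,816 bytes
1 MB = 1,000,000 bytes
290,816 / 1,000,000 = 0.291 MB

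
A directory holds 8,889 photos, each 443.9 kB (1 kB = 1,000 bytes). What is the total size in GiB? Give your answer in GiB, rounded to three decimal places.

3.675 GiB

Total = 8,889 × 443.9 kB = 3945827.1 kB
= 3945827.1 × 1,000 bytes = 3,945,827,100 bytes
1 GiB = 1,073,741,824 bytes
3,945,827,100 / 1,073,741,824 = 3.675 GiB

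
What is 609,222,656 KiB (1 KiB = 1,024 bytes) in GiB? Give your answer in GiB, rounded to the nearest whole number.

609,222,656 KiB = 609,222,656 × 2^10 bytes = 623,843,999,744 bytes
1 GiB = 1,073,741,824 bytes
623,843,999,744 / 1,073,741,824 = 581 GiB

581 GiB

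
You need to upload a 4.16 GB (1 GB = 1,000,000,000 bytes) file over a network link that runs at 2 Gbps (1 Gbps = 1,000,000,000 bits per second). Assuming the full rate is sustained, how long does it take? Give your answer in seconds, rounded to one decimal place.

16.6 seconds

4.16 GB = 4,160,000,000 bytes = 33,280,000,000 bits
2 Gbps = 2,000,000,000 bits/s
time = 33,280,000,000 / 2,000,000,000 = 16.6 s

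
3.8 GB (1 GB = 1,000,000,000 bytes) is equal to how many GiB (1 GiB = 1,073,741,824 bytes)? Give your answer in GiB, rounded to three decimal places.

3.8 GB = 3.8 × 10^9 bytes = 3,800,000,000 bytes
1 GiB = 2^30 bytes = 1,073,741,824 bytes
3,800,000,000 / 1,073,741,824 = 3.539 GiB

3.539 GiB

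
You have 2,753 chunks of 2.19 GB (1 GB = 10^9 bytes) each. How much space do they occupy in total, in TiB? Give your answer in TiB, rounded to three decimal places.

5.483 TiB

Total = 2,753 × 2.19 GB = 6029.07 GB
= 6029.07 × 1,000,000,000 bytes = 6,029,070,000,000 bytes
1 TiB = 1,099,511,627,776 bytes
6,029,070,000,000 / 1,099,511,627,776 = 5.483 TiB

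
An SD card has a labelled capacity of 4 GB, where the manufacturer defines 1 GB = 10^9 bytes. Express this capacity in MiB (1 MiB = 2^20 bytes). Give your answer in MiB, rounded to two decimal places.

3,814.70 MiB

4 GB = 4 × 10^9 bytes = 4,000,000,000 bytes
1 MiB = 1,048,576 bytes
4,000,000,000 / 1,048,576 = 3,814.70 MiB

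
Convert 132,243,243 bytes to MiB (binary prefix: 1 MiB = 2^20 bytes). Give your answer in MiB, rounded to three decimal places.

126.117 MiB

132,243,243 bytes given.
1 MiB = 2^20 bytes = 1,048,576 bytes
132,243,243 / 1,048,576 = 126.117 MiB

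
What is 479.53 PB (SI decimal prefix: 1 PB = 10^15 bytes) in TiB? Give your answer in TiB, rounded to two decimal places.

479.53 PB × 1,000,000,000,000,000 bytes/PB = 479,530,000,000,000,000 bytes
1 TiB = 1,099,511,627,776 bytes
479,530,000,000,000,000 / 1,099,511,627,776 = 436,129.99 TiB

436,129.99 TiB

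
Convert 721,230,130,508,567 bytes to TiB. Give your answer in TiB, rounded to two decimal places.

655.95 TiB

721,230,130,508,567 bytes given.
1 TiB = 1,099,511,627,776 bytes
721,230,130,508,567 / 1,099,511,627,776 = 655.95 TiB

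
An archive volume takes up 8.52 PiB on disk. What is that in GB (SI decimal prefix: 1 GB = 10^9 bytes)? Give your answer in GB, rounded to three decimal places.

8.52 PiB = 8.52 × 2^50 bytes = 9,592,667,206,299,156.48 bytes
1 GB = 10^9 bytes = 1,000,000,000 bytes
9,592,667,206,299,156.48 / 1,000,000,000 = 9,592,667.206 GB

9,592,667.206 GB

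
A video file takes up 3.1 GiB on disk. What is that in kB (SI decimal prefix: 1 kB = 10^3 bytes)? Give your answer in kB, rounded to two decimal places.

3,328,599.65 kB

3.1 GiB × 1,073,741,824 bytes/GiB = 3,328,599,654.4 bytes
1 kB = 10^3 bytes = 1,000 bytes
3,328,599,654.4 / 1,000 = 3,328,599.65 kB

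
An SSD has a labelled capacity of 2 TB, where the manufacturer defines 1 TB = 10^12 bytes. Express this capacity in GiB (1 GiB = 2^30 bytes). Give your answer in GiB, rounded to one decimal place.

2 TB = 2 × 10^12 bytes = 2,000,000,000,000 bytes
1 GiB = 2^30 bytes = 1,073,741,824 bytes
2,000,000,000,000 / 1,073,741,824 = 1,862.6 GiB

1,862.6 GiB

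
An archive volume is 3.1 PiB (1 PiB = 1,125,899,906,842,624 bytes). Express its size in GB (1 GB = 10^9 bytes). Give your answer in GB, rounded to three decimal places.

3.1 PiB × 1,125,899,906,842,624 bytes/PiB = 3,490,289,711,212,134.4 bytes
1 GB = 1,000,000,000 bytes
3,490,289,711,212,134.4 / 1,000,000,000 = 3,490,289.711 GB

3,490,289.711 GB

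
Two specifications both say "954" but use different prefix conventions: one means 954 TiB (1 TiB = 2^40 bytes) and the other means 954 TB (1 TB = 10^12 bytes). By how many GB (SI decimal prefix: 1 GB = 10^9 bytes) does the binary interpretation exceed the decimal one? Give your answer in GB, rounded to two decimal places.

94,934.09 GB

954 TiB = 954 × 1,099,511,627,776 = 1,048,934,092,898,304 bytes
954 TB = 954 × 1,000,000,000,000 = 954,000,000,000,000 bytes
difference = 94,934,092,898,304 bytes
94,934,092,898,304 / 1,000,000,000 = 94,934.09 GB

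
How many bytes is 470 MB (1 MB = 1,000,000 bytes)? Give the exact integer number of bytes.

470,000,000 bytes

470 × 1,000,000 = 470,000,000 bytes  (1 MB = 10^6 bytes)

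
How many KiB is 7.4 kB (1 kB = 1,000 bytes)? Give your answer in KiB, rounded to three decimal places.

7.4 kB = 7.4 × 10^3 bytes = 7,400 bytes
1 KiB = 2^10 bytes = 1,024 bytes
7,400 / 1,024 = 7.227 KiB

7.227 KiB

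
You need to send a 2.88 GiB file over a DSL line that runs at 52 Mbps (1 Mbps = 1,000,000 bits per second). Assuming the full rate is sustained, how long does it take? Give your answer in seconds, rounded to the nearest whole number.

2.88 GiB = 3,092,376,453.12 bytes = 24,739,011,624.96 bits
52 Mbps = 52,000,000 bits/s
time = 24,739,011,624.96 / 52,000,000 = 476 s

476 seconds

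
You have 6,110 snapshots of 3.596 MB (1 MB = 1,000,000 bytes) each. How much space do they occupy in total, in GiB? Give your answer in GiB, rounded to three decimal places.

20.463 GiB

Total = 6,110 × 3.596 MB = 21971.56 MB
= 21971.56 × 1,000,000 bytes = 21,971,560,000 bytes
1 GiB = 1,073,741,824 bytes
21,971,560,000 / 1,073,741,824 = 20.463 GiB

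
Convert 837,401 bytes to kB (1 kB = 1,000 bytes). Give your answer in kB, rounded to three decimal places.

837,401 bytes given.
1 kB = 1,000 bytes
837,401 / 1,000 = 837.401 kB

837.401 kB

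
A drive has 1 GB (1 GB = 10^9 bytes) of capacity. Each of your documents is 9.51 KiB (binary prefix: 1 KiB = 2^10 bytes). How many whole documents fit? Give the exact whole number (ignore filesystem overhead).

Capacity: 1 GB = 1,000,000,000 bytes
Per item: 9.51 KiB = 9,738.24 bytes
⌊1,000,000,000 / 9,738.24⌋ = 102,687

102,687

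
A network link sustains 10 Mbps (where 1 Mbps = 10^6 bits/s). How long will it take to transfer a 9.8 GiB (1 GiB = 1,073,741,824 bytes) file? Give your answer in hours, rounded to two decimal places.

9.8 GiB = 10,522,669,875.2 bytes = 84,181,359,001.6 bits
10 Mbps = 10,000,000 bits/s
time = 84,181,359,001.6 / 10,000,000 = 8,418.1359 s
8,418.1359 s / 3600 = 2.34 hours

2.34 hours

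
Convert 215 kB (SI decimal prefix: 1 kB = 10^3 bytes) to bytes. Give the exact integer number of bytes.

215 × 1,000 = 215,000 bytes

215,000 bytes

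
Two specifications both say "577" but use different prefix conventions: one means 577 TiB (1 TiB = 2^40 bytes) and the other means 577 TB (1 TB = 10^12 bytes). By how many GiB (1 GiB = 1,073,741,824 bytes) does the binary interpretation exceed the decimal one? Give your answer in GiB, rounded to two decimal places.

53,474.87 GiB

577 TiB = 577 × 1,099,511,627,776 = 634,418,209,226,752 bytes
577 TB = 577 × 1,000,000,000,000 = 577,000,000,000,000 bytes
difference = 57,418,209,226,752 bytes
57,418,209,226,752 / 1,073,741,824 = 53,474.87 GiB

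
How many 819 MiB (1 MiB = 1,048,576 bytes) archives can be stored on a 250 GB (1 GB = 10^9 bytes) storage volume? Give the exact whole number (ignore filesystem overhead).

Capacity: 250 GB = 250,000,000,000 bytes
Per item: 819 MiB = 858,783,744 bytes
⌊250,000,000,000 / 858,783,744⌋ = 291

291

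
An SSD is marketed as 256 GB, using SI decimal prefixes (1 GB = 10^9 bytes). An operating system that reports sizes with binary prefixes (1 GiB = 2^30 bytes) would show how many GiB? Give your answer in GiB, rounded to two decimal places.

238.42 GiB

256 GB × 1,000,000,000 bytes/GB = 256,000,000,000 bytes
1 GiB = 1,073,741,824 bytes
256,000,000,000 / 1,073,741,824 = 238.42 GiB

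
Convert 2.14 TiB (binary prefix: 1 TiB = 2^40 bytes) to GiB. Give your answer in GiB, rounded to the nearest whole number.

2.14 TiB = 2.14 × 2^40 bytes = 2,352,954,883,440.64 bytes
1 GiB = 2^30 bytes = 1,073,741,824 bytes
2,352,954,883,440.64 / 1,073,741,824 = 2,191 GiB

2,191 GiB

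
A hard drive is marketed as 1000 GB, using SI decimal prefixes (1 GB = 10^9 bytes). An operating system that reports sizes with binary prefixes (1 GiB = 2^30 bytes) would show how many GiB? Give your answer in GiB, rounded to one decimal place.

931.3 GiB

1000 GB = 1000 × 10^9 bytes = 1,000,000,000,000 bytes
1 GiB = 1,073,741,824 bytes
1,000,000,000,000 / 1,073,741,824 = 931.3 GiB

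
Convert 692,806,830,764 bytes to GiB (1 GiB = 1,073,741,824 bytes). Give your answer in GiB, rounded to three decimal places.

645.227 GiB

692,806,830,764 bytes given.
1 GiB = 1,073,741,824 bytes
692,806,830,764 / 1,073,741,824 = 645.227 GiB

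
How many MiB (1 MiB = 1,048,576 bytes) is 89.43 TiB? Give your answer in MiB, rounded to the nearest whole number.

93,774,152 MiB

89.43 TiB × 1,099,511,627,776 bytes/TiB = 98,329,324,872,007.68 bytes
1 MiB = 1,048,576 bytes
98,329,324,872,007.68 / 1,048,576 = 93,774,152 MiB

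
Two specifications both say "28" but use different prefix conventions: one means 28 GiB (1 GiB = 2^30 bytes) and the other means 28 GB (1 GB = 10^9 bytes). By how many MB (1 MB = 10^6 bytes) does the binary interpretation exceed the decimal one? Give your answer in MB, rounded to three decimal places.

2,064.771 MB

28 GiB = 28 × 1,073,741,824 = 30,064,771,072 bytes
28 GB = 28 × 1,000,000,000 = 28,000,000,000 bytes
difference = 2,064,771,072 bytes
2,064,771,072 / 1,000,000 = 2,064.771 MB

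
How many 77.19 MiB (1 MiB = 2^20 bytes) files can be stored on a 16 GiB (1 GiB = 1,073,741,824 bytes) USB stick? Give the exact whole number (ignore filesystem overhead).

212

Capacity: 16 GiB = 17,179,869,184 bytes
Per item: 77.19 MiB = 80,939,581.44 bytes
⌊17,179,869,184 / 80,939,581.44⌋ = 212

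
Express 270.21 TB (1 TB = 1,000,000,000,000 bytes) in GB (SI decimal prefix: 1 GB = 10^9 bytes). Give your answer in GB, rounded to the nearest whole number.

270.21 TB = 270.21 × 10^12 bytes = 270,210,000,000,000 bytes
1 GB = 10^9 bytes = 1,000,000,000 bytes
270,210,000,000,000 / 1,000,000,000 = 270,210 GB

270,210 GB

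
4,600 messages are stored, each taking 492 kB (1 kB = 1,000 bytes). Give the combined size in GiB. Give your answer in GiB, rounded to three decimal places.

2.108 GiB

Total = 4,600 × 492 kB = 2,263,200 kB
= 2,263,200 × 1,000 bytes = 2,263,200,000 bytes
1 GiB = 1,073,741,824 bytes
2,263,200,000 / 1,073,741,824 = 2.108 GiB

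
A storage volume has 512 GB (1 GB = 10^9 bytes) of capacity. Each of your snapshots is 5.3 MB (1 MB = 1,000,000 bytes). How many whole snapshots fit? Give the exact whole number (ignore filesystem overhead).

96,603

Capacity: 512 GB = 512,000,000,000 bytes
Per item: 5.3 MB = 5,300,000 bytes
⌊512,000,000,000 / 5,300,000⌋ = 96,603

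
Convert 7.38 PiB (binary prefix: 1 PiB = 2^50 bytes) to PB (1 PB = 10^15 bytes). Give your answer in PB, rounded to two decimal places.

8.31 PB

7.38 PiB × 1,125,899,906,842,624 bytes/PiB = 8,309,141,312,498,565.12 bytes
1 PB = 1,000,000,000,000,000 bytes
8,309,141,312,498,565.12 / 1,000,000,000,000,000 = 8.31 PB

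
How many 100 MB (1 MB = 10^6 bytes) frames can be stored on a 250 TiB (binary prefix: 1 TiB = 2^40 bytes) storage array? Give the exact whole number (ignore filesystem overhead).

Capacity: 250 TiB = 274,877,906,944,000 bytes
Per item: 100 MB = 100,000,000 bytes
⌊274,877,906,944,000 / 100,000,000⌋ = 2,748,779

2,748,779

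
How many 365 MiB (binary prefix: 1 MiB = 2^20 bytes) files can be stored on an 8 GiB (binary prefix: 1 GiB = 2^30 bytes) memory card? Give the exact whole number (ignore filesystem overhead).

22

Capacity: 8 GiB = 8,589,934,592 bytes
Per item: 365 MiB = 382,730,240 bytes
⌊8,589,934,592 / 382,730,240⌋ = 22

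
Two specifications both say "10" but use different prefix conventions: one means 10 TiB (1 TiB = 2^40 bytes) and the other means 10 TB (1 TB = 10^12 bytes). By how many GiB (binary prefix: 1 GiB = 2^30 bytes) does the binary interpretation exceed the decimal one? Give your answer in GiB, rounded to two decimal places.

926.77 GiB

10 TiB = 10 × 1,099,511,627,776 = 10,995,116,277,760 bytes
10 TB = 10 × 1,000,000,000,000 = 10,000,000,000,000 bytes
difference = 995,116,277,760 bytes
995,116,277,760 / 1,073,741,824 = 926.77 GiB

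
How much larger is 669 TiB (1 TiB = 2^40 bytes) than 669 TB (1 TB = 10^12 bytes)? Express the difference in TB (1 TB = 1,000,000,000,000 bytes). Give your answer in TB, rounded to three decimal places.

66.573 TB

669 TiB = 669 × 1,099,511,627,776 = 735,573,278,982,144 bytes
669 TB = 669 × 1,000,000,000,000 = 669,000,000,000,000 bytes
difference = 66,573,278,982,144 bytes
66,573,278,982,144 / 1,000,000,000,000 = 66.573 TB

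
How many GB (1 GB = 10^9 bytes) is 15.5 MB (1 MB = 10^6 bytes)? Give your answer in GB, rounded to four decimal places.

15.5 MB = 15.5 × 10^6 bytes = 15,500,000 bytes
1 GB = 1,000,000,000 bytes
15,500,000 / 1,000,000,000 = 0.0155 GB

0.0155 GB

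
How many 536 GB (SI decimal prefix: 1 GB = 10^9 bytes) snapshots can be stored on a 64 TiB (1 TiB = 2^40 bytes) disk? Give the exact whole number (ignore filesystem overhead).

131

Capacity: 64 TiB = 70,368,744,177,664 bytes
Per item: 536 GB = 536,000,000,000 bytes
⌊70,368,744,177,664 / 536,000,000,000⌋ = 131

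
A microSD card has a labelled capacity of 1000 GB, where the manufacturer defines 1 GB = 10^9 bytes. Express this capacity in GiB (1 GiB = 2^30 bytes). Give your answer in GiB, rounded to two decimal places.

931.32 GiB

1000 GB = 1000 × 10^9 bytes = 1,000,000,000,000 bytes
1 GiB = 2^30 bytes = 1,073,741,824 bytes
1,000,000,000,000 / 1,073,741,824 = 931.32 GiB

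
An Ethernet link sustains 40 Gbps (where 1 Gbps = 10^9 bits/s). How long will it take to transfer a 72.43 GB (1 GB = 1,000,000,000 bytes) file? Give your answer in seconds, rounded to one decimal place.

72.43 GB = 72,430,000,000 bytes = 579,440,000,000 bits
40 Gbps = 40,000,000,000 bits/s
time = 579,440,000,000 / 40,000,000,000 = 14.5 s

14.5 seconds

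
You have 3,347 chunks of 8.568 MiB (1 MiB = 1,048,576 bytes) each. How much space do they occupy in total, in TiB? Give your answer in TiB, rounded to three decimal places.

Total = 3,347 × 8.568 MiB = 28677.096 MiB
= 28677.096 × 1,048,576 bytes = 30,070,114,615.296 bytes
1 TiB = 1,099,511,627,776 bytes
30,070,114,615.296 / 1,099,511,627,776 = 0.027 TiB

0.027 TiB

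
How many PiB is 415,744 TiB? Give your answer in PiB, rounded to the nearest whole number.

406 PiB

415,744 TiB × 1,099,511,627,776 bytes/TiB = 457,115,362,178,105,344 bytes
1 PiB = 2^50 bytes = 1,125,899,906,842,624 bytes
457,115,362,178,105,344 / 1,125,899,906,842,624 = 406 PiB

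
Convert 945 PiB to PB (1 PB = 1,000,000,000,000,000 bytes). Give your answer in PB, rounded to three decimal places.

1,063.975 PB

945 PiB × 1,125,899,906,842,624 bytes/PiB = 1,063,975,411,966,279,680 bytes
1 PB = 1,000,000,000,000,000 bytes
1,063,975,411,966,279,680 / 1,000,000,000,000,000 = 1,063.975 PB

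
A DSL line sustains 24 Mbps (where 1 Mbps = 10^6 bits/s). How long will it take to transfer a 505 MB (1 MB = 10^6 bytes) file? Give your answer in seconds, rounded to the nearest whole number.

168 seconds

505 MB = 505,000,000 bytes = 4,040,000,000 bits
24 Mbps = 24,000,000 bits/s
time = 4,040,000,000 / 24,000,000 = 168 s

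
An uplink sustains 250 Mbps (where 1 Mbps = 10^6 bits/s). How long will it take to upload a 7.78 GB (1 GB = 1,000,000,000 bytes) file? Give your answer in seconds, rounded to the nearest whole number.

7.78 GB = 7,780,000,000 bytes = 62,240,000,000 bits
250 Mbps = 250,000,000 bits/s
time = 62,240,000,000 / 250,000,000 = 249 s

249 seconds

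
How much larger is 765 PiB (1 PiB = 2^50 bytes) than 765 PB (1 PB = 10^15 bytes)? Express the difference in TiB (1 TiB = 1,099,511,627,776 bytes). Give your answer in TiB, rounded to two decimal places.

765 PiB = 765 × 1,125,899,906,842,624 = 861,313,428,734,607,360 bytes
765 PB = 765 × 1,000,000,000,000,000 = 765,000,000,000,000,000 bytes
difference = 96,313,428,734,607,360 bytes
96,313,428,734,607,360 / 1,099,511,627,776 = 87,596.55 TiB

87,596.55 TiB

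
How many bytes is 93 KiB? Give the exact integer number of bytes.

93 × 1,024 = 95,232 bytes  (1 KiB = 2^10 bytes)

95,232 bytes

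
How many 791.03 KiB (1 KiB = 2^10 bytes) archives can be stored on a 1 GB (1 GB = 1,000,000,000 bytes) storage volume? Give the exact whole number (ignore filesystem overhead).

Capacity: 1 GB = 1,000,000,000 bytes
Per item: 791.03 KiB = 810,014.72 bytes
⌊1,000,000,000 / 810,014.72⌋ = 1,234

1,234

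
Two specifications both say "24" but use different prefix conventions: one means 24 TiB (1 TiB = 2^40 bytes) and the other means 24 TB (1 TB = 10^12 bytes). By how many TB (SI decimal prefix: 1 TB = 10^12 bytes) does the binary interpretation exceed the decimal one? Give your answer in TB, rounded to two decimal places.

2.39 TB

24 TiB = 24 × 1,099,511,627,776 = 26,388,279,066,624 bytes
24 TB = 24 × 1,000,000,000,000 = 24,000,000,000,000 bytes
difference = 2,388,279,066,624 bytes
2,388,279,066,624 / 1,000,000,000,000 = 2.39 TB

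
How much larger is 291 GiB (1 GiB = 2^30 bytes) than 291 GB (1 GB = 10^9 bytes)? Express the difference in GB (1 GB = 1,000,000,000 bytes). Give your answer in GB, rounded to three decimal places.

21.459 GB

291 GiB = 291 × 1,073,741,824 = 312,458,870,784 bytes
291 GB = 291 × 1,000,000,000 = 291,000,000,000 bytes
difference = 21,458,870,784 bytes
21,458,870,784 / 1,000,000,000 = 21.459 GB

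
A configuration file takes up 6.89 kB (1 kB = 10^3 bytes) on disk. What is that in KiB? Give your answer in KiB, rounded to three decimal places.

6.729 KiB

6.89 kB = 6.89 × 10^3 bytes = 6,890 bytes
1 KiB = 2^10 bytes = 1,024 bytes
6,890 / 1,024 = 6.729 KiB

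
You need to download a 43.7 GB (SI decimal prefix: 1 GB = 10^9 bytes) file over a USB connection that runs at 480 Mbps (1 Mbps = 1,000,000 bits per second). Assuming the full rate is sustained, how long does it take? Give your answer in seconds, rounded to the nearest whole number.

43.7 GB = 43,700,000,000 bytes = 349,600,000,000 bits
480 Mbps = 480,000,000 bits/s
time = 349,600,000,000 / 480,000,000 = 728 s

728 seconds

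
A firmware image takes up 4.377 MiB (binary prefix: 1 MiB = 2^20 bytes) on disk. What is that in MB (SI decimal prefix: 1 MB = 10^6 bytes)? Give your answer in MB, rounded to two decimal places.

4.59 MB

4.377 MiB = 4.377 × 2^20 bytes = 4,589,617.152 bytes
1 MB = 10^6 bytes = 1,000,000 bytes
4,589,617.152 / 1,000,000 = 4.59 MB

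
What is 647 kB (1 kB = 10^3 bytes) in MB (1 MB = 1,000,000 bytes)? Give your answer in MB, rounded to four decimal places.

647 kB = 647 × 10^3 bytes = 647,000 bytes
1 MB = 10^6 bytes = 1,000,000 bytes
647,000 / 1,000,000 = 0.6470 MB

0.6470 MB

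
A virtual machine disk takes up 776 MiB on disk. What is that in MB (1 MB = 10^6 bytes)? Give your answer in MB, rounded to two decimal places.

776 MiB × 1,048,576 bytes/MiB = 813,694,976 bytes
1 MB = 1,000,000 bytes
813,694,976 / 1,000,000 = 813.69 MB

813.69 MB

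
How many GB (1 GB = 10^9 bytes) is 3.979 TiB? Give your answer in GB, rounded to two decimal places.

4,374.96 GB

3.979 TiB × 1,099,511,627,776 bytes/TiB = 4,374,956,766,920.704 bytes
1 GB = 1,000,000,000 bytes
4,374,956,766,920.704 / 1,000,000,000 = 4,374.96 GB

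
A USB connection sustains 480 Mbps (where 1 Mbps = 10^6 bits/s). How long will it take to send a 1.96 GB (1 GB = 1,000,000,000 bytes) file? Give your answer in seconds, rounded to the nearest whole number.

33 seconds

1.96 GB = 1,960,000,000 bytes = 15,680,000,000 bits
480 Mbps = 480,000,000 bits/s
time = 15,680,000,000 / 480,000,000 = 33 s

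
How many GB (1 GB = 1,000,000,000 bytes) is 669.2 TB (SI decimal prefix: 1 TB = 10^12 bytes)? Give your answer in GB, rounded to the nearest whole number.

669.2 TB = 669.2 × 10^12 bytes = 669,200,000,000,000 bytes
1 GB = 10^9 bytes = 1,000,000,000 bytes
669,200,000,000,000 / 1,000,000,000 = 669,200 GB

669,200 GB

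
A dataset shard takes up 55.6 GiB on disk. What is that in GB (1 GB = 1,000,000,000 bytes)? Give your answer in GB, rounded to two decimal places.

55.6 GiB = 55.6 × 2^30 bytes = 59,700,045,414.4 bytes
1 GB = 10^9 bytes = 1,000,000,000 bytes
59,700,045,414.4 / 1,000,000,000 = 59.70 GB

59.70 GB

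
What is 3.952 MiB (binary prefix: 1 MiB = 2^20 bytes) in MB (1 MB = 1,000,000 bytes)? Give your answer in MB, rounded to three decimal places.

4.144 MB

3.952 MiB = 3.952 × 2^20 bytes = 4,143,972.352 bytes
1 MB = 1,000,000 bytes
4,143,972.352 / 1,000,000 = 4.144 MB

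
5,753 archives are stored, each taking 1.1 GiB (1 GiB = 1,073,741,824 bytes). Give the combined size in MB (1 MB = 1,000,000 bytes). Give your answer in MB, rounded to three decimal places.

Total = 5,753 × 1.1 GiB = 6328.3 GiB
= 6328.3 × 1,073,741,824 bytes = 6,794,960,384,819.2 bytes
1 MB = 1,000,000 bytes
6,794,960,384,819.2 / 1,000,000 = 6,794,960.385 MB

6,794,960.385 MB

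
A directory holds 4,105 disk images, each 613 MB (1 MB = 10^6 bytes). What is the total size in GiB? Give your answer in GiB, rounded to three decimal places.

2,343.548 GiB

Total = 4,105 × 613 MB = 2,516,365 MB
= 2,516,365 × 1,000,000 bytes = 2,516,365,000,000 bytes
1 GiB = 1,073,741,824 bytes
2,516,365,000,000 / 1,073,741,824 = 2,343.548 GiB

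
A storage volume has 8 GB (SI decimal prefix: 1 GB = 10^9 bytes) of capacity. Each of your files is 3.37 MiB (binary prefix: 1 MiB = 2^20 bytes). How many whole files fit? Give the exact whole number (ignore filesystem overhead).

Capacity: 8 GB = 8,000,000,000 bytes
Per item: 3.37 MiB = 3,533,701.12 bytes
⌊8,000,000,000 / 3,533,701.12⌋ = 2,263

2,263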